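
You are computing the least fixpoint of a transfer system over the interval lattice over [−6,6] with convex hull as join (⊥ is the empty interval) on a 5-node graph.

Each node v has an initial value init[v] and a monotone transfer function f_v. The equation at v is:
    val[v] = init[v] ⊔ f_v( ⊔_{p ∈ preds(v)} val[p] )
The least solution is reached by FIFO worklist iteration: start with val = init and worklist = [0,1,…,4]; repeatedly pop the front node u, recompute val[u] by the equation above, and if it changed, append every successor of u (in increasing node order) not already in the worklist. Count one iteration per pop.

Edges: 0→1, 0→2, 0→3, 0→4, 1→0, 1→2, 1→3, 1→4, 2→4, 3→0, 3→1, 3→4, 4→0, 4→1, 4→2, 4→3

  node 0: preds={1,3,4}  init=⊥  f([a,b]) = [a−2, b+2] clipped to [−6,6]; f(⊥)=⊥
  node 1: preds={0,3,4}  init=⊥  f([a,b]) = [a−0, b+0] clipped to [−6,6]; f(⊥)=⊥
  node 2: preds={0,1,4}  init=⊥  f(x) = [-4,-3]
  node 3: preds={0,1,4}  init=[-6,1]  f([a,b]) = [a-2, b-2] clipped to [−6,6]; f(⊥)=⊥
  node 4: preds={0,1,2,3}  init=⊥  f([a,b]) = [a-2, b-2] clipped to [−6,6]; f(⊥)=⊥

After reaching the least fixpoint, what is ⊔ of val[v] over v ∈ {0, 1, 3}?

[-6,6]

Worklist (19 pops):
  #1 pop 0: in=[-6,1] → [-6,3] (was ⊥); enqueue []
  #2 pop 1: in=[-6,3] → [-6,3] (was ⊥); enqueue [0]
  #3 pop 2: in=[-6,3] → [-4,-3] (was ⊥); enqueue []
  #4 pop 3: in=[-6,3] → [-6,1] (no change)
  #5 pop 4: in=[-6,3] → [-6,1] (was ⊥); enqueue [1,2,3]
  #6 pop 0: in=[-6,3] → [-6,5] (was [-6,3]); enqueue [4]
  #7 pop 1: in=[-6,5] → [-6,5] (was [-6,3]); enqueue [0]
  #8 pop 2: in=[-6,5] → [-4,-3] (no change)
  #9 pop 3: in=[-6,5] → [-6,3] (was [-6,1]); enqueue [1]
  #10 pop 4: in=[-6,5] → [-6,3] (was [-6,1]); enqueue [2,3]
  #11 pop 0: in=[-6,5] → [-6,6] (was [-6,5]); enqueue [4]
  #12 pop 1: in=[-6,6] → [-6,6] (was [-6,5]); enqueue [0]
  #13 pop 2: in=[-6,6] → [-4,-3] (no change)
  #14 pop 3: in=[-6,6] → [-6,4] (was [-6,3]); enqueue [1]
  #15 pop 4: in=[-6,6] → [-6,4] (was [-6,3]); enqueue [2,3]
  #16 pop 0: in=[-6,6] → [-6,6] (no change)
  #17 pop 1: in=[-6,6] → [-6,6] (no change)
  #18 pop 2: in=[-6,6] → [-4,-3] (no change)
  #19 pop 3: in=[-6,6] → [-6,4] (no change)

Fixpoint:
  val[0] = [-6,6]
  val[1] = [-6,6]
  val[2] = [-4,-3]
  val[3] = [-6,4]
  val[4] = [-6,4]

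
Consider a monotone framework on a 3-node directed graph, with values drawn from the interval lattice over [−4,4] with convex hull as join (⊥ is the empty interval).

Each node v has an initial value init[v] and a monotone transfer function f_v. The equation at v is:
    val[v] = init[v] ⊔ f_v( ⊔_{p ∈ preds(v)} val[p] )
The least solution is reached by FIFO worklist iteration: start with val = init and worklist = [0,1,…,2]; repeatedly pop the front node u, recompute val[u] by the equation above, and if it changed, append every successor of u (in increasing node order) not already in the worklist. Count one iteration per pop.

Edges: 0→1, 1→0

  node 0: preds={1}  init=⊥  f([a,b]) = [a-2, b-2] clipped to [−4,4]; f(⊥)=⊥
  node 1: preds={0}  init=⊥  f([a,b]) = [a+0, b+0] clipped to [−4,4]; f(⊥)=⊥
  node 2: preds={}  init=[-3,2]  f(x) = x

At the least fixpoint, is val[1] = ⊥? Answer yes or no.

yes

Trace (3 dequeues):
  [1] u=0 | in ⊥ | out ⊥ | ==
  [2] u=1 | in ⊥ | out ⊥ | ==
  [3] u=2 | in ⊥ | out [-3,2] | ==

Converged values:
  [0] ⊥
  [1] ⊥
  [2] [-3,2]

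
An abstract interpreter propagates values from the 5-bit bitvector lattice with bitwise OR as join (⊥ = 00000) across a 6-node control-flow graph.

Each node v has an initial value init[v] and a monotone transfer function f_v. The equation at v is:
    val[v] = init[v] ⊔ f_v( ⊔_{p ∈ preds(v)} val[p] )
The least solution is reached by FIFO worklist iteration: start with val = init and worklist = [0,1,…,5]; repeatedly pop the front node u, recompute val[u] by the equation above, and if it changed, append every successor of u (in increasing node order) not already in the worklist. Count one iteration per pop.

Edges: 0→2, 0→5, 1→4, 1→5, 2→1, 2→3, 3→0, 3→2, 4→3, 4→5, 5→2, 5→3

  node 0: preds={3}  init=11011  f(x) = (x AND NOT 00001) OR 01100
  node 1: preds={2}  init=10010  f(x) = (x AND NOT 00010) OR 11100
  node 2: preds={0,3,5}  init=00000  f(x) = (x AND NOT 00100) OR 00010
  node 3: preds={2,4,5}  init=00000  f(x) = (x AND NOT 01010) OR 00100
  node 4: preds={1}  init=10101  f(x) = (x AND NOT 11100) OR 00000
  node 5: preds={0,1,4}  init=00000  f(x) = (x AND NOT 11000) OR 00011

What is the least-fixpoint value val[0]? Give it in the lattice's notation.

11111

Iteration log — 12 steps:
  step 1. node 0  ⊔preds=00000  new=11111  old=11011  +wl: 
  step 2. node 1  ⊔preds=00000  new=11110  old=10010  +wl: 
  step 3. node 2  ⊔preds=11111  new=11011  old=00000  +wl: 1
  step 4. node 3  ⊔preds=11111  new=10101  old=00000  +wl: 0,2
  step 5. node 4  ⊔preds=11110  new=10111  old=10101  +wl: 3
  step 6. node 5  ⊔preds=11111  new=00111  old=00000  +wl: 
  step 7. node 1  ⊔preds=11011  new=11111  old=11110  +wl: 4,5
  step 8. node 0  ⊔preds=10101  new=11111  stable
  step 9. node 2  ⊔preds=11111  new=11011  stable
  step 10. node 3  ⊔preds=11111  new=10101  stable
  step 11. node 4  ⊔preds=11111  new=10111  stable
  step 12. node 5  ⊔preds=11111  new=00111  stable

Least fixpoint reached:
  node 0: 11111
  node 1: 11111
  node 2: 11011
  node 3: 10101
  node 4: 10111
  node 5: 00111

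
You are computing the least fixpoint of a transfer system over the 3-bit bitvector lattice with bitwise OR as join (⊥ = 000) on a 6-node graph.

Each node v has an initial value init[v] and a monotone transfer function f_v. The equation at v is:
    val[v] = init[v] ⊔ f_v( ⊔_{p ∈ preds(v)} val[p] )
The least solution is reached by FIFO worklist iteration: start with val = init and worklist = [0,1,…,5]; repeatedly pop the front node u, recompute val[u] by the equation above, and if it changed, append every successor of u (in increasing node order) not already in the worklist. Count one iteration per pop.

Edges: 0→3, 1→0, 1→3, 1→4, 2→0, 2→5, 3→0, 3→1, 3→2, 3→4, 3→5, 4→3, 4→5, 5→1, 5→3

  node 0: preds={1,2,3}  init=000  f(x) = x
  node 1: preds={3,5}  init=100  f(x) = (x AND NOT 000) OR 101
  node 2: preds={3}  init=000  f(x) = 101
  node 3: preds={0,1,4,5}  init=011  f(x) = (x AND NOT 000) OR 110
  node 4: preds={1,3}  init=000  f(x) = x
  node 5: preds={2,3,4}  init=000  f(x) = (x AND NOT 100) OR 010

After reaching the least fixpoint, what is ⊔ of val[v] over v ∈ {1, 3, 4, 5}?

111

Iteration log — 10 steps:
  step 1. node 0  ⊔preds=111  new=111  old=000  +wl: 
  step 2. node 1  ⊔preds=011  new=111  old=100  +wl: 0
  step 3. node 2  ⊔preds=011  new=101  old=000  +wl: 
  step 4. node 3  ⊔preds=111  new=111  old=011  +wl: 1,2
  step 5. node 4  ⊔preds=111  new=111  old=000  +wl: 3
  step 6. node 5  ⊔preds=111  new=011  old=000  +wl: 
  step 7. node 0  ⊔preds=111  new=111  stable
  step 8. node 1  ⊔preds=111  new=111  stable
  step 9. node 2  ⊔preds=111  new=101  stable
  step 10. node 3  ⊔preds=111  new=111  stable

Least fixpoint reached:
  node 0: 111
  node 1: 111
  node 2: 101
  node 3: 111
  node 4: 111
  node 5: 011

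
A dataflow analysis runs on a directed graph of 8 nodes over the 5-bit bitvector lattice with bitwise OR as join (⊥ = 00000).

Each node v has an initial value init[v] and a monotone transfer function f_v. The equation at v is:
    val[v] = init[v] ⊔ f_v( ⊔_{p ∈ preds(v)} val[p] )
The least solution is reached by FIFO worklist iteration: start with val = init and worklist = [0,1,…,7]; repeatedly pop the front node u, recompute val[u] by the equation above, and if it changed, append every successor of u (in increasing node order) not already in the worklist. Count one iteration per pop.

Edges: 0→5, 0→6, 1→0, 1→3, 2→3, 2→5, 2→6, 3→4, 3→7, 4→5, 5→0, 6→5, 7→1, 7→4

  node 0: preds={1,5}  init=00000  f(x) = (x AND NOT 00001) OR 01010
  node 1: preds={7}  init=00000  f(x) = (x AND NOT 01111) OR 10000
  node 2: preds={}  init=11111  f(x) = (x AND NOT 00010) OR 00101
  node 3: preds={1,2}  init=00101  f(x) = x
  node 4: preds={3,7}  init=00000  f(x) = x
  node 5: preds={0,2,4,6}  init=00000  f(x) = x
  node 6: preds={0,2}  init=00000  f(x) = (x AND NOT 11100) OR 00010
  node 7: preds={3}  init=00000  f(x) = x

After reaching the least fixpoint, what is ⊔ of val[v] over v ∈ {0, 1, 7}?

Worklist (13 pops):
  #1 pop 0: in=00000 → 01010 (was 00000); enqueue []
  #2 pop 1: in=00000 → 10000 (was 00000); enqueue [0]
  #3 pop 2: in=00000 → 11111 (no change)
  #4 pop 3: in=11111 → 11111 (was 00101); enqueue []
  #5 pop 4: in=11111 → 11111 (was 00000); enqueue []
  #6 pop 5: in=11111 → 11111 (was 00000); enqueue []
  #7 pop 6: in=11111 → 00011 (was 00000); enqueue [5]
  #8 pop 7: in=11111 → 11111 (was 00000); enqueue [1,4]
  #9 pop 0: in=11111 → 11110 (was 01010); enqueue [6]
  #10 pop 5: in=11111 → 11111 (no change)
  #11 pop 1: in=11111 → 10000 (no change)
  #12 pop 4: in=11111 → 11111 (no change)
  #13 pop 6: in=11111 → 00011 (no change)

Fixpoint:
  val[0] = 11110
  val[1] = 10000
  val[2] = 11111
  val[3] = 11111
  val[4] = 11111
  val[5] = 11111
  val[6] = 00011
  val[7] = 11111

11111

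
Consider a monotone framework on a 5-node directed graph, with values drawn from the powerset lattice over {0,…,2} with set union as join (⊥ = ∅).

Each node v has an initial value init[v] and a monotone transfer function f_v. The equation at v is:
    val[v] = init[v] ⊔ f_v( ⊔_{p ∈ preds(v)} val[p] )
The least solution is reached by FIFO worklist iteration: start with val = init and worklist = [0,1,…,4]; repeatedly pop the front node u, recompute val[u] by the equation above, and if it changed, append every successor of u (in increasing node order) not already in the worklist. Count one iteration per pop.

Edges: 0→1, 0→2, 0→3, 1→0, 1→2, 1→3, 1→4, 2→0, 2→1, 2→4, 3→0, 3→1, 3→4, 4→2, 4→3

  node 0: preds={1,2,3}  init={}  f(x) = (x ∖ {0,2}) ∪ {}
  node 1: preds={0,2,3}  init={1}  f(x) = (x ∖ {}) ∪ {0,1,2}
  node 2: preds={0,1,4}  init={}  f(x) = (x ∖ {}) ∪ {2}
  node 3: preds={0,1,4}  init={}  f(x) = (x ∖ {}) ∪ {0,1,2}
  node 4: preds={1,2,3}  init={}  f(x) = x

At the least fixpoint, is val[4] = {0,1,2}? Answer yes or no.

yes

Trace (9 dequeues):
  [1] u=0 | in {1} | out {1} | prev {} | push {}
  [2] u=1 | in {1} | out {0,1,2} | prev {1} | push {0}
  [3] u=2 | in {0,1,2} | out {0,1,2} | prev {} | push {1}
  [4] u=3 | in {0,1,2} | out {0,1,2} | prev {} | push {}
  [5] u=4 | in {0,1,2} | out {0,1,2} | prev {} | push {2,3}
  [6] u=0 | in {0,1,2} | out {1} | ==
  [7] u=1 | in {0,1,2} | out {0,1,2} | ==
  [8] u=2 | in {0,1,2} | out {0,1,2} | ==
  [9] u=3 | in {0,1,2} | out {0,1,2} | ==

Converged values:
  [0] {1}
  [1] {0,1,2}
  [2] {0,1,2}
  [3] {0,1,2}
  [4] {0,1,2}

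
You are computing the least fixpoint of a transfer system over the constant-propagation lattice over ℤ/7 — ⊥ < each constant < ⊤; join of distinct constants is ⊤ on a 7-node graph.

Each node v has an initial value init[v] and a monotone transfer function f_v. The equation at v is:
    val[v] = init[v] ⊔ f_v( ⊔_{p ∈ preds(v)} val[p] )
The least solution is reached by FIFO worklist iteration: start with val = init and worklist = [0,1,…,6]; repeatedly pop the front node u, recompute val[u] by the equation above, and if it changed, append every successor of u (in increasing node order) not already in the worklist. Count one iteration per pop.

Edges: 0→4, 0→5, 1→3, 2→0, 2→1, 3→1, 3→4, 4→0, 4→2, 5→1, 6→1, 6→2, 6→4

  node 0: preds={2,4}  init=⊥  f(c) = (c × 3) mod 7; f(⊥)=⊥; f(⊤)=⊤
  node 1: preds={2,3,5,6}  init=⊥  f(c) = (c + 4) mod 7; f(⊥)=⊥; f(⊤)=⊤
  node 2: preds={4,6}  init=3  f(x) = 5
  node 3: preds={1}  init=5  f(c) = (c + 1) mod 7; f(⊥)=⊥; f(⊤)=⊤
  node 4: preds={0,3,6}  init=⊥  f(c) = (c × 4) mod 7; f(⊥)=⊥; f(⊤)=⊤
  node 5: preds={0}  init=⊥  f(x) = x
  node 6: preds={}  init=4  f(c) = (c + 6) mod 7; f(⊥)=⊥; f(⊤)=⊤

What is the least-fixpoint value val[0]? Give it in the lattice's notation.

Worklist (13 pops):
  #1 pop 0: in=3 → 2 (was ⊥); enqueue []
  #2 pop 1: in=⊤ → ⊤ (was ⊥); enqueue []
  #3 pop 2: in=4 → ⊤ (was 3); enqueue [0,1]
  #4 pop 3: in=⊤ → ⊤ (was 5); enqueue []
  #5 pop 4: in=⊤ → ⊤ (was ⊥); enqueue [2]
  #6 pop 5: in=2 → 2 (was ⊥); enqueue []
  #7 pop 6: in=⊥ → 4 (no change)
  #8 pop 0: in=⊤ → ⊤ (was 2); enqueue [4,5]
  #9 pop 1: in=⊤ → ⊤ (no change)
  #10 pop 2: in=⊤ → ⊤ (no change)
  #11 pop 4: in=⊤ → ⊤ (no change)
  #12 pop 5: in=⊤ → ⊤ (was 2); enqueue [1]
  #13 pop 1: in=⊤ → ⊤ (no change)

Fixpoint:
  val[0] = ⊤
  val[1] = ⊤
  val[2] = ⊤
  val[3] = ⊤
  val[4] = ⊤
  val[5] = ⊤
  val[6] = 4

⊤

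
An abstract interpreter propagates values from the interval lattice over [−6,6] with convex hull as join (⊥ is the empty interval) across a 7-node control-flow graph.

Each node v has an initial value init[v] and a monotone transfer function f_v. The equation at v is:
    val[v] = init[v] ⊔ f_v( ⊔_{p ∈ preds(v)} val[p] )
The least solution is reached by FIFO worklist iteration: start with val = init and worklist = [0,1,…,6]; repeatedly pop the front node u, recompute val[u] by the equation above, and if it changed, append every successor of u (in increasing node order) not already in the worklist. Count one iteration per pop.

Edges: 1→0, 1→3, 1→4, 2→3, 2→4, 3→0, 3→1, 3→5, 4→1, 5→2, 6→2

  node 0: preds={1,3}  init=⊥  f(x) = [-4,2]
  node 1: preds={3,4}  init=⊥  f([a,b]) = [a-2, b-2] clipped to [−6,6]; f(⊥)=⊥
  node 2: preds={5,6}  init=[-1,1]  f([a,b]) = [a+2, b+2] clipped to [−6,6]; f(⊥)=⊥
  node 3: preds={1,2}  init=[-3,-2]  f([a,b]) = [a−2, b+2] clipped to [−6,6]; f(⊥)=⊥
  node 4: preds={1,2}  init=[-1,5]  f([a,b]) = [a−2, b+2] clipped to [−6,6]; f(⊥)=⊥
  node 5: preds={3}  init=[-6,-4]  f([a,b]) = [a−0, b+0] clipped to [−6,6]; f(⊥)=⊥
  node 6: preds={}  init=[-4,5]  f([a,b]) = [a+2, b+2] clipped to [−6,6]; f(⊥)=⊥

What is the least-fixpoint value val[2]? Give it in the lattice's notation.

Worklist (13 pops):
  #1 pop 0: in=[-3,-2] → [-4,2] (was ⊥); enqueue []
  #2 pop 1: in=[-3,5] → [-5,3] (was ⊥); enqueue [0]
  #3 pop 2: in=[-6,5] → [-4,6] (was [-1,1]); enqueue []
  #4 pop 3: in=[-5,6] → [-6,6] (was [-3,-2]); enqueue [1]
  #5 pop 4: in=[-5,6] → [-6,6] (was [-1,5]); enqueue []
  #6 pop 5: in=[-6,6] → [-6,6] (was [-6,-4]); enqueue [2]
  #7 pop 6: in=⊥ → [-4,5] (no change)
  #8 pop 0: in=[-6,6] → [-4,2] (no change)
  #9 pop 1: in=[-6,6] → [-6,4] (was [-5,3]); enqueue [0,3,4]
  #10 pop 2: in=[-6,6] → [-4,6] (no change)
  #11 pop 0: in=[-6,6] → [-4,2] (no change)
  #12 pop 3: in=[-6,6] → [-6,6] (no change)
  #13 pop 4: in=[-6,6] → [-6,6] (no change)

Fixpoint:
  val[0] = [-4,2]
  val[1] = [-6,4]
  val[2] = [-4,6]
  val[3] = [-6,6]
  val[4] = [-6,6]
  val[5] = [-6,6]
  val[6] = [-4,5]

[-4,6]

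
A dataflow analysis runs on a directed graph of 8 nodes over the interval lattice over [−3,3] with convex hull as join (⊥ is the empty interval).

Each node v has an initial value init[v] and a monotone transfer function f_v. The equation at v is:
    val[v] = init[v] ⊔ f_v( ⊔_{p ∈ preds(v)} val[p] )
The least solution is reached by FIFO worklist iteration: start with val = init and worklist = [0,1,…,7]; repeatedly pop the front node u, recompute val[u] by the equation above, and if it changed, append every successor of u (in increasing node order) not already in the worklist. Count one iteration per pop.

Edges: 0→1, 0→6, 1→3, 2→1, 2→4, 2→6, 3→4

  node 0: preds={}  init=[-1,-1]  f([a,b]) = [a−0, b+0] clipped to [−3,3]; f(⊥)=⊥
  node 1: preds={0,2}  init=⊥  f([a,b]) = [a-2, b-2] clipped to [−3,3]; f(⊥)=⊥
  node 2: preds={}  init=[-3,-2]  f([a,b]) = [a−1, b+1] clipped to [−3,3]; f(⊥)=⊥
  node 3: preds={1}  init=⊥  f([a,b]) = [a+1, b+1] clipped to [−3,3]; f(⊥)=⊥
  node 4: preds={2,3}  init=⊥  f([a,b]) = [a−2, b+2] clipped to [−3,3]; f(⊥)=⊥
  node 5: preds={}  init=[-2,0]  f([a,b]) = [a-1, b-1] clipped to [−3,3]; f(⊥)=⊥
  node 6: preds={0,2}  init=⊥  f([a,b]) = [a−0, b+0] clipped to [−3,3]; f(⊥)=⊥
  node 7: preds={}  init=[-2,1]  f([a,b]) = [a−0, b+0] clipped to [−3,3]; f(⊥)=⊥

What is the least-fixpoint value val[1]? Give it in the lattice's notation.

[-3,-3]

Worklist (8 pops):
  #1 pop 0: in=⊥ → [-1,-1] (no change)
  #2 pop 1: in=[-3,-1] → [-3,-3] (was ⊥); enqueue []
  #3 pop 2: in=⊥ → [-3,-2] (no change)
  #4 pop 3: in=[-3,-3] → [-2,-2] (was ⊥); enqueue []
  #5 pop 4: in=[-3,-2] → [-3,0] (was ⊥); enqueue []
  #6 pop 5: in=⊥ → [-2,0] (no change)
  #7 pop 6: in=[-3,-1] → [-3,-1] (was ⊥); enqueue []
  #8 pop 7: in=⊥ → [-2,1] (no change)

Fixpoint:
  val[0] = [-1,-1]
  val[1] = [-3,-3]
  val[2] = [-3,-2]
  val[3] = [-2,-2]
  val[4] = [-3,0]
  val[5] = [-2,0]
  val[6] = [-3,-1]
  val[7] = [-2,1]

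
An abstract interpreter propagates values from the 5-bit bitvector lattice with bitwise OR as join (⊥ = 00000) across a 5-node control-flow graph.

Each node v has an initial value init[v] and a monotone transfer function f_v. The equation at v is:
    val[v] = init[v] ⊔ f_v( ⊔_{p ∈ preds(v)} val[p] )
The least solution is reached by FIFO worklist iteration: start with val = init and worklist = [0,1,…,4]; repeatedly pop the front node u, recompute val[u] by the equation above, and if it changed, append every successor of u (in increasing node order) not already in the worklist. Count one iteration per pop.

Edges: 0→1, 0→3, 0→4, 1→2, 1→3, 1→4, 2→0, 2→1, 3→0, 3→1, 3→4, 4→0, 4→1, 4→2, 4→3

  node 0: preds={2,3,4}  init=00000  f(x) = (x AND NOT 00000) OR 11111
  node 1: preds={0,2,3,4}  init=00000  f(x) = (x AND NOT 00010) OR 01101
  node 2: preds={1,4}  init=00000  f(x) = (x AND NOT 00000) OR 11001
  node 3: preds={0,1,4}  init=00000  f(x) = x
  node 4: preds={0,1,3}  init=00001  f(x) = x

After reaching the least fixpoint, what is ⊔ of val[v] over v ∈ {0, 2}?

11111

Iteration log — 11 steps:
  step 1. node 0  ⊔preds=00001  new=11111  old=00000  +wl: 
  step 2. node 1  ⊔preds=11111  new=11101  old=00000  +wl: 
  step 3. node 2  ⊔preds=11101  new=11101  old=00000  +wl: 0,1
  step 4. node 3  ⊔preds=11111  new=11111  old=00000  +wl: 
  step 5. node 4  ⊔preds=11111  new=11111  old=00001  +wl: 2,3
  step 6. node 0  ⊔preds=11111  new=11111  stable
  step 7. node 1  ⊔preds=11111  new=11101  stable
  step 8. node 2  ⊔preds=11111  new=11111  old=11101  +wl: 0,1
  step 9. node 3  ⊔preds=11111  new=11111  stable
  step 10. node 0  ⊔preds=11111  new=11111  stable
  step 11. node 1  ⊔preds=11111  new=11101  stable

Least fixpoint reached:
  node 0: 11111
  node 1: 11101
  node 2: 11111
  node 3: 11111
  node 4: 11111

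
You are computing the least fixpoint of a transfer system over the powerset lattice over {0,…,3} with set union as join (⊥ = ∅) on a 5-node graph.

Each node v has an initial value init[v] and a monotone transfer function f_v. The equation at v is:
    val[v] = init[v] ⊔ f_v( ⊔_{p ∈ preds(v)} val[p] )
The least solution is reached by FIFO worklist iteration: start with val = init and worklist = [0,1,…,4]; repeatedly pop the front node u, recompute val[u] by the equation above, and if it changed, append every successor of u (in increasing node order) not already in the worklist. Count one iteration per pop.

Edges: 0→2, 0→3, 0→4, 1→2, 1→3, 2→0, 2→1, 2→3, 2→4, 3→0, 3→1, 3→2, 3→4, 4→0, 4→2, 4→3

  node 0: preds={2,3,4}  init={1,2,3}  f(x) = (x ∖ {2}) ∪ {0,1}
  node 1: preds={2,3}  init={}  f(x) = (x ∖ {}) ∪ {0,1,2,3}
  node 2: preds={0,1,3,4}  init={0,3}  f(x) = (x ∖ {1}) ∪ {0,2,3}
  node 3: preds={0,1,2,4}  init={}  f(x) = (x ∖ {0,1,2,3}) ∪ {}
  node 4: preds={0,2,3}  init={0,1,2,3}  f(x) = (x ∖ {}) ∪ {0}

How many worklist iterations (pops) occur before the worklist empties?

Iteration log — 7 steps:
  step 1. node 0  ⊔preds={0,1,2,3}  new={0,1,2,3}  old={1,2,3}  +wl: 
  step 2. node 1  ⊔preds={0,3}  new={0,1,2,3}  old={}  +wl: 
  step 3. node 2  ⊔preds={0,1,2,3}  new={0,2,3}  old={0,3}  +wl: 0,1
  step 4. node 3  ⊔preds={0,1,2,3}  new={}  stable
  step 5. node 4  ⊔preds={0,1,2,3}  new={0,1,2,3}  stable
  step 6. node 0  ⊔preds={0,1,2,3}  new={0,1,2,3}  stable
  step 7. node 1  ⊔preds={0,2,3}  new={0,1,2,3}  stable

Least fixpoint reached:
  node 0: {0,1,2,3}
  node 1: {0,1,2,3}
  node 2: {0,2,3}
  node 3: {}
  node 4: {0,1,2,3}

7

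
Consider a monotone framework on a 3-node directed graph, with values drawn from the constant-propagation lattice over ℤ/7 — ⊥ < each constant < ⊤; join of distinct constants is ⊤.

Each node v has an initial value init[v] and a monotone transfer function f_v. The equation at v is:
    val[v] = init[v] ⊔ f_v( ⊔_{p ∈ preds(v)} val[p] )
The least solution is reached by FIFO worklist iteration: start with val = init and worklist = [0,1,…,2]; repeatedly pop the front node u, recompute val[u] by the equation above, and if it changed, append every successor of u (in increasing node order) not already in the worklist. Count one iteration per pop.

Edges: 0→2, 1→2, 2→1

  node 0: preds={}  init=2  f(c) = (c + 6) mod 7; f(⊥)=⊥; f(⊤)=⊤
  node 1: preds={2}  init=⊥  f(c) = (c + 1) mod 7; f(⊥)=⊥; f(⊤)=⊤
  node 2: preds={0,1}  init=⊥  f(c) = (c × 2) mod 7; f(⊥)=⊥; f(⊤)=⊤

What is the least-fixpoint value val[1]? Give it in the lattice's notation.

Trace (7 dequeues):
  [1] u=0 | in ⊥ | out 2 | ==
  [2] u=1 | in ⊥ | out ⊥ | ==
  [3] u=2 | in 2 | out 4 | prev ⊥ | push {1}
  [4] u=1 | in 4 | out 5 | prev ⊥ | push {2}
  [5] u=2 | in ⊤ | out ⊤ | prev 4 | push {1}
  [6] u=1 | in ⊤ | out ⊤ | prev 5 | push {2}
  [7] u=2 | in ⊤ | out ⊤ | ==

Converged values:
  [0] 2
  [1] ⊤
  [2] ⊤

⊤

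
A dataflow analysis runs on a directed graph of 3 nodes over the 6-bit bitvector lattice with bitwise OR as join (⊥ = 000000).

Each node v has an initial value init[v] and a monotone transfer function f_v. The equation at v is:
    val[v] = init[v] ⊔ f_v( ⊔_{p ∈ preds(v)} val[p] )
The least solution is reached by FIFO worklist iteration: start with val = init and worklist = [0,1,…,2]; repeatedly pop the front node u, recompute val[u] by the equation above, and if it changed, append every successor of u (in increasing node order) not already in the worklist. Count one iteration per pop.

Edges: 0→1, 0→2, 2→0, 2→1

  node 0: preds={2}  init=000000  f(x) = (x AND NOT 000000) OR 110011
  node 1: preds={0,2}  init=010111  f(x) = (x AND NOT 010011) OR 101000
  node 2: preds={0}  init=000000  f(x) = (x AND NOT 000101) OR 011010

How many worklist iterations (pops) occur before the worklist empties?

Worklist (6 pops):
  #1 pop 0: in=000000 → 110011 (was 000000); enqueue []
  #2 pop 1: in=110011 → 111111 (was 010111); enqueue []
  #3 pop 2: in=110011 → 111010 (was 000000); enqueue [0,1]
  #4 pop 0: in=111010 → 111011 (was 110011); enqueue [2]
  #5 pop 1: in=111011 → 111111 (no change)
  #6 pop 2: in=111011 → 111010 (no change)

Fixpoint:
  val[0] = 111011
  val[1] = 111111
  val[2] = 111010

6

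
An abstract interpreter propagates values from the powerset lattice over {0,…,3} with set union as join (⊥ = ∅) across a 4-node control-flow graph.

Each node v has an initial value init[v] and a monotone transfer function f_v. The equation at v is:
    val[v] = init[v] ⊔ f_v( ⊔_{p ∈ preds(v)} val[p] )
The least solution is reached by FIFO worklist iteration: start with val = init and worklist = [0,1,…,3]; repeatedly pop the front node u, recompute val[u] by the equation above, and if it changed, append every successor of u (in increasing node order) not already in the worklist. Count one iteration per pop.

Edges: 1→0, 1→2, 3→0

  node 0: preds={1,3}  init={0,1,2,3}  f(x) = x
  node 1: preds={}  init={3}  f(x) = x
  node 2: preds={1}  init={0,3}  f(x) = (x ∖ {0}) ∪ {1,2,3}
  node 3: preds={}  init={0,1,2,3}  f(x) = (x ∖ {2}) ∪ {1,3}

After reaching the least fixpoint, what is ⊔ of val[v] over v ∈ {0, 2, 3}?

{0,1,2,3}

Trace (4 dequeues):
  [1] u=0 | in {0,1,2,3} | out {0,1,2,3} | ==
  [2] u=1 | in {} | out {3} | ==
  [3] u=2 | in {3} | out {0,1,2,3} | prev {0,3} | push {}
  [4] u=3 | in {} | out {0,1,2,3} | ==

Converged values:
  [0] {0,1,2,3}
  [1] {3}
  [2] {0,1,2,3}
  [3] {0,1,2,3}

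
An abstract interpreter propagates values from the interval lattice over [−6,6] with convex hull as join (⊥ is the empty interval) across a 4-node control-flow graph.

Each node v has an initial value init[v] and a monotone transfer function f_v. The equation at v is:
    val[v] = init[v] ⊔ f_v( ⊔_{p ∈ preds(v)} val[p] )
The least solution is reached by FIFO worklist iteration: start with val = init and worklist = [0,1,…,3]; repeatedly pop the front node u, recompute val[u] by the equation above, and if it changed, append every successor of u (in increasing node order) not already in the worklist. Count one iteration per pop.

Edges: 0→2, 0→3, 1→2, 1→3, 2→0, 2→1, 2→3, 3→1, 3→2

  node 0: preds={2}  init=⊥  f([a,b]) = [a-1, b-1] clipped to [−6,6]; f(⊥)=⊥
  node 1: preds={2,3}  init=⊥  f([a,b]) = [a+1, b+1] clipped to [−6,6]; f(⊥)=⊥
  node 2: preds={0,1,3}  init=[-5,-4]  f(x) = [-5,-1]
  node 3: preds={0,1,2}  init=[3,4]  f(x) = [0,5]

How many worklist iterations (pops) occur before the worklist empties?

Worklist (8 pops):
  #1 pop 0: in=[-5,-4] → [-6,-5] (was ⊥); enqueue []
  #2 pop 1: in=[-5,4] → [-4,5] (was ⊥); enqueue []
  #3 pop 2: in=[-6,5] → [-5,-1] (was [-5,-4]); enqueue [0,1]
  #4 pop 3: in=[-6,5] → [0,5] (was [3,4]); enqueue [2]
  #5 pop 0: in=[-5,-1] → [-6,-2] (was [-6,-5]); enqueue [3]
  #6 pop 1: in=[-5,5] → [-4,6] (was [-4,5]); enqueue []
  #7 pop 2: in=[-6,6] → [-5,-1] (no change)
  #8 pop 3: in=[-6,6] → [0,5] (no change)

Fixpoint:
  val[0] = [-6,-2]
  val[1] = [-4,6]
  val[2] = [-5,-1]
  val[3] = [0,5]

8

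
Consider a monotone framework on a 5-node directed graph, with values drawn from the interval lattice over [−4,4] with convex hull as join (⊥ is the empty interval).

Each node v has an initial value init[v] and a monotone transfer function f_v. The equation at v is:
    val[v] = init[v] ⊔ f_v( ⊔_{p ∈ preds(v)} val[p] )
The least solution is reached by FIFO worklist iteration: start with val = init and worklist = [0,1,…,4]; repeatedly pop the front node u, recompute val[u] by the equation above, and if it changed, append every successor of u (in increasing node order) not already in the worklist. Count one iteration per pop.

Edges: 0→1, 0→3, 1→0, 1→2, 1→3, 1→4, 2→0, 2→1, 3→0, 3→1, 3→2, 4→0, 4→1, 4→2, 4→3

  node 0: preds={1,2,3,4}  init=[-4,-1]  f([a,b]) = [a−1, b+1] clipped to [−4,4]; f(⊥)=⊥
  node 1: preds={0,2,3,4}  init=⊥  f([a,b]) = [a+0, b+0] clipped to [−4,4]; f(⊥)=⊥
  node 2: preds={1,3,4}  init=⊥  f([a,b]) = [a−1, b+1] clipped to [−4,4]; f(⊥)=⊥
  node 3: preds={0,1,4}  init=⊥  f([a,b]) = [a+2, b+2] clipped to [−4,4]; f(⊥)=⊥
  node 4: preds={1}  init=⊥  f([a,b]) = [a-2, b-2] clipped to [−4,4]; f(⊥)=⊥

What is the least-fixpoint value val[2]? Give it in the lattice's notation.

[-4,4]

Trace (20 dequeues):
  [1] u=0 | in ⊥ | out [-4,-1] | ==
  [2] u=1 | in [-4,-1] | out [-4,-1] | prev ⊥ | push {0}
  [3] u=2 | in [-4,-1] | out [-4,0] | prev ⊥ | push {1}
  [4] u=3 | in [-4,-1] | out [-2,1] | prev ⊥ | push {2}
  [5] u=4 | in [-4,-1] | out [-4,-3] | prev ⊥ | push {3}
  [6] u=0 | in [-4,1] | out [-4,2] | prev [-4,-1] | push {}
  [7] u=1 | in [-4,2] | out [-4,2] | prev [-4,-1] | push {0,4}
  [8] u=2 | in [-4,2] | out [-4,3] | prev [-4,0] | push {1}
  [9] u=3 | in [-4,2] | out [-2,4] | prev [-2,1] | push {2}
  [10] u=0 | in [-4,4] | out [-4,4] | prev [-4,2] | push {3}
  [11] u=4 | in [-4,2] | out [-4,0] | prev [-4,-3] | push {0}
  [12] u=1 | in [-4,4] | out [-4,4] | prev [-4,2] | push {4}
  [13] u=2 | in [-4,4] | out [-4,4] | prev [-4,3] | push {1}
  [14] u=3 | in [-4,4] | out [-2,4] | ==
  [15] u=0 | in [-4,4] | out [-4,4] | ==
  [16] u=4 | in [-4,4] | out [-4,2] | prev [-4,0] | push {0,2,3}
  [17] u=1 | in [-4,4] | out [-4,4] | ==
  [18] u=0 | in [-4,4] | out [-4,4] | ==
  [19] u=2 | in [-4,4] | out [-4,4] | ==
  [20] u=3 | in [-4,4] | out [-2,4] | ==

Converged values:
  [0] [-4,4]
  [1] [-4,4]
  [2] [-4,4]
  [3] [-2,4]
  [4] [-4,2]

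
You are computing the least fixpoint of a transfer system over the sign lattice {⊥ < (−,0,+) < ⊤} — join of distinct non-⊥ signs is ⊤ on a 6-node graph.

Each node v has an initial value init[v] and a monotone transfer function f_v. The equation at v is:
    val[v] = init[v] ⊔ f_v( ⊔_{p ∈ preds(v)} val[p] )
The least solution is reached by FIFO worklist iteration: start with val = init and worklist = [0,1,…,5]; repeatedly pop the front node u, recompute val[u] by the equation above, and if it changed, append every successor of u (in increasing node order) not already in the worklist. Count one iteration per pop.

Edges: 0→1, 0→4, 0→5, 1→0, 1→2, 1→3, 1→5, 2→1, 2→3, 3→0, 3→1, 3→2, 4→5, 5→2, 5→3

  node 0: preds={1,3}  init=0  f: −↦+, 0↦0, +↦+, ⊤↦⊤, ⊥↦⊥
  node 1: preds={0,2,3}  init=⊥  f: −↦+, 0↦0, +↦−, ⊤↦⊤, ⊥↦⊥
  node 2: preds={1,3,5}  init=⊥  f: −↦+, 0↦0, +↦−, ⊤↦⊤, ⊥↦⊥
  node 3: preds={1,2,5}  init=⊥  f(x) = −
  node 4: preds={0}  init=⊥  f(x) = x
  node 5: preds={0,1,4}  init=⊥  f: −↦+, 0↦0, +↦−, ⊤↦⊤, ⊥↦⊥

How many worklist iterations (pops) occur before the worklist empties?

Trace (16 dequeues):
  [1] u=0 | in ⊥ | out 0 | ==
  [2] u=1 | in 0 | out 0 | prev ⊥ | push {0}
  [3] u=2 | in 0 | out 0 | prev ⊥ | push {1}
  [4] u=3 | in 0 | out − | prev ⊥ | push {2}
  [5] u=4 | in 0 | out 0 | prev ⊥ | push {}
  [6] u=5 | in 0 | out 0 | prev ⊥ | push {3}
  [7] u=0 | in ⊤ | out ⊤ | prev 0 | push {4,5}
  [8] u=1 | in ⊤ | out ⊤ | prev 0 | push {0}
  [9] u=2 | in ⊤ | out ⊤ | prev 0 | push {1}
  [10] u=3 | in ⊤ | out − | ==
  [11] u=4 | in ⊤ | out ⊤ | prev 0 | push {}
  [12] u=5 | in ⊤ | out ⊤ | prev 0 | push {2,3}
  [13] u=0 | in ⊤ | out ⊤ | ==
  [14] u=1 | in ⊤ | out ⊤ | ==
  [15] u=2 | in ⊤ | out ⊤ | ==
  [16] u=3 | in ⊤ | out − | ==

Converged values:
  [0] ⊤
  [1] ⊤
  [2] ⊤
  [3] −
  [4] ⊤
  [5] ⊤

16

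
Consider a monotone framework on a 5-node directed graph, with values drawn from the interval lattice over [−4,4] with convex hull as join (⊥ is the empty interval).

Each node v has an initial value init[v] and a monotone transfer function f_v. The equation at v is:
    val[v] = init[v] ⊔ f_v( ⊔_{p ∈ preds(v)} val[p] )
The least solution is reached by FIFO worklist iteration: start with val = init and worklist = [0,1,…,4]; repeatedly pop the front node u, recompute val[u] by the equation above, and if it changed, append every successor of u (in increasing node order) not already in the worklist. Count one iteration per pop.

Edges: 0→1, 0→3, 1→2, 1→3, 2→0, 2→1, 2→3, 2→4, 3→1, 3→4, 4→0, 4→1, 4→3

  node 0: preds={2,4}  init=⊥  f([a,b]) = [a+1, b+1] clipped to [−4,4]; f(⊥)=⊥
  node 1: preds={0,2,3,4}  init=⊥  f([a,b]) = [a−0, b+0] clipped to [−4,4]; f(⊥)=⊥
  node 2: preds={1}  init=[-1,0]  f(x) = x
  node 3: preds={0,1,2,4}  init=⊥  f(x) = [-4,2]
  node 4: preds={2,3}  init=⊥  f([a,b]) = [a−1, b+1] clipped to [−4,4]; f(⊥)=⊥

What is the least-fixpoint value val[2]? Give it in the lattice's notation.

Trace (16 dequeues):
  [1] u=0 | in [-1,0] | out [0,1] | prev ⊥ | push {}
  [2] u=1 | in [-1,1] | out [-1,1] | prev ⊥ | push {}
  [3] u=2 | in [-1,1] | out [-1,1] | prev [-1,0] | push {0,1}
  [4] u=3 | in [-1,1] | out [-4,2] | prev ⊥ | push {}
  [5] u=4 | in [-4,2] | out [-4,3] | prev ⊥ | push {3}
  [6] u=0 | in [-4,3] | out [-3,4] | prev [0,1] | push {}
  [7] u=1 | in [-4,4] | out [-4,4] | prev [-1,1] | push {2}
  [8] u=3 | in [-4,4] | out [-4,2] | ==
  [9] u=2 | in [-4,4] | out [-4,4] | prev [-1,1] | push {0,1,3,4}
  [10] u=0 | in [-4,4] | out [-3,4] | ==
  [11] u=1 | in [-4,4] | out [-4,4] | ==
  [12] u=3 | in [-4,4] | out [-4,2] | ==
  [13] u=4 | in [-4,4] | out [-4,4] | prev [-4,3] | push {0,1,3}
  [14] u=0 | in [-4,4] | out [-3,4] | ==
  [15] u=1 | in [-4,4] | out [-4,4] | ==
  [16] u=3 | in [-4,4] | out [-4,2] | ==

Converged values:
  [0] [-3,4]
  [1] [-4,4]
  [2] [-4,4]
  [3] [-4,2]
  [4] [-4,4]

[-4,4]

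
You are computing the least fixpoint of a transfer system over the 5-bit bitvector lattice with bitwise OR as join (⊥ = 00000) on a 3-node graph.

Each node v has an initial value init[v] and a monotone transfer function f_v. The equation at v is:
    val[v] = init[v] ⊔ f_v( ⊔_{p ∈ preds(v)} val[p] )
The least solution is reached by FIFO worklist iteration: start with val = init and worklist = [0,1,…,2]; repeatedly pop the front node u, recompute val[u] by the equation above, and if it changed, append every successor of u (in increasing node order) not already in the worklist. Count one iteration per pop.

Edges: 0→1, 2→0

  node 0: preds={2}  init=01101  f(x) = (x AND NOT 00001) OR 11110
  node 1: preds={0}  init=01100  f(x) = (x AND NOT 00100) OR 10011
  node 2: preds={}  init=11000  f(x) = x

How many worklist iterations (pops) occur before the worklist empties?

Trace (3 dequeues):
  [1] u=0 | in 11000 | out 11111 | prev 01101 | push {}
  [2] u=1 | in 11111 | out 11111 | prev 01100 | push {}
  [3] u=2 | in 00000 | out 11000 | ==

Converged values:
  [0] 11111
  [1] 11111
  [2] 11000

3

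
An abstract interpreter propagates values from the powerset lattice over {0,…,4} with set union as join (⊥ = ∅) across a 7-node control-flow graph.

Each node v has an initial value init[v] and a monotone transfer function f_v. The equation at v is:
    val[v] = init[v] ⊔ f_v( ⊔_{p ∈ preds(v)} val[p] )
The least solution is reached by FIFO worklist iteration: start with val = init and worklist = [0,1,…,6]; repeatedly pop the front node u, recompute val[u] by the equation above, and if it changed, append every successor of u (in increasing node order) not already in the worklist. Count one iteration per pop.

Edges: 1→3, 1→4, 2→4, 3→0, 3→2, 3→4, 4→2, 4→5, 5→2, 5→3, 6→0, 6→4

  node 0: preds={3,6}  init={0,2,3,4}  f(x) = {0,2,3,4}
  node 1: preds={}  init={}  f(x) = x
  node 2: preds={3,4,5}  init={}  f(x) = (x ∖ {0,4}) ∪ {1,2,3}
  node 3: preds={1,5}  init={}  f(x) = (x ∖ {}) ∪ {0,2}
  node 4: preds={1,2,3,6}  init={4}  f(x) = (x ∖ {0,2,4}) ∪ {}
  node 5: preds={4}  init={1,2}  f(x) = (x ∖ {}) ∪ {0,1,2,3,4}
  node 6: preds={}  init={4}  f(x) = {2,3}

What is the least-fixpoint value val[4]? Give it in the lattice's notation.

{1,3,4}

Trace (13 dequeues):
  [1] u=0 | in {4} | out {0,2,3,4} | ==
  [2] u=1 | in {} | out {} | ==
  [3] u=2 | in {1,2,4} | out {1,2,3} | prev {} | push {}
  [4] u=3 | in {1,2} | out {0,1,2} | prev {} | push {0,2}
  [5] u=4 | in {0,1,2,3,4} | out {1,3,4} | prev {4} | push {}
  [6] u=5 | in {1,3,4} | out {0,1,2,3,4} | prev {1,2} | push {3}
  [7] u=6 | in {} | out {2,3,4} | prev {4} | push {4}
  [8] u=0 | in {0,1,2,3,4} | out {0,2,3,4} | ==
  [9] u=2 | in {0,1,2,3,4} | out {1,2,3} | ==
  [10] u=3 | in {0,1,2,3,4} | out {0,1,2,3,4} | prev {0,1,2} | push {0,2}
  [11] u=4 | in {0,1,2,3,4} | out {1,3,4} | ==
  [12] u=0 | in {0,1,2,3,4} | out {0,2,3,4} | ==
  [13] u=2 | in {0,1,2,3,4} | out {1,2,3} | ==

Converged values:
  [0] {0,2,3,4}
  [1] {}
  [2] {1,2,3}
  [3] {0,1,2,3,4}
  [4] {1,3,4}
  [5] {0,1,2,3,4}
  [6] {2,3,4}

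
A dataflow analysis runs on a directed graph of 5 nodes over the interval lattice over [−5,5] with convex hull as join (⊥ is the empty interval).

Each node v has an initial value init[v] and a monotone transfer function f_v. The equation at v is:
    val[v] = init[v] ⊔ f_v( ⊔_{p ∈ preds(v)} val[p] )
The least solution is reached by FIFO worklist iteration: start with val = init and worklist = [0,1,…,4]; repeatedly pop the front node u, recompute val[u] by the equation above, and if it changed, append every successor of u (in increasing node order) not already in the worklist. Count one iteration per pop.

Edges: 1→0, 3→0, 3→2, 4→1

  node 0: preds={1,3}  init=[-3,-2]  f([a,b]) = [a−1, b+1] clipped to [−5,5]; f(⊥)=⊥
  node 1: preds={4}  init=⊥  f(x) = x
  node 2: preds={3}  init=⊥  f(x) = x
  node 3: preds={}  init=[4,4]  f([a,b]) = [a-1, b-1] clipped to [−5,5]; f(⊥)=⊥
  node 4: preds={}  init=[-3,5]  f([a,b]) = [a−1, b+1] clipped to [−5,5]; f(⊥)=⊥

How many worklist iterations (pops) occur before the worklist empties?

Iteration log — 6 steps:
  step 1. node 0  ⊔preds=[4,4]  new=[-3,5]  old=[-3,-2]  +wl: 
  step 2. node 1  ⊔preds=[-3,5]  new=[-3,5]  old=⊥  +wl: 0
  step 3. node 2  ⊔preds=[4,4]  new=[4,4]  old=⊥  +wl: 
  step 4. node 3  ⊔preds=⊥  new=[4,4]  stable
  step 5. node 4  ⊔preds=⊥  new=[-3,5]  stable
  step 6. node 0  ⊔preds=[-3,5]  new=[-4,5]  old=[-3,5]  +wl: 

Least fixpoint reached:
  node 0: [-4,5]
  node 1: [-3,5]
  node 2: [4,4]
  node 3: [4,4]
  node 4: [-3,5]

6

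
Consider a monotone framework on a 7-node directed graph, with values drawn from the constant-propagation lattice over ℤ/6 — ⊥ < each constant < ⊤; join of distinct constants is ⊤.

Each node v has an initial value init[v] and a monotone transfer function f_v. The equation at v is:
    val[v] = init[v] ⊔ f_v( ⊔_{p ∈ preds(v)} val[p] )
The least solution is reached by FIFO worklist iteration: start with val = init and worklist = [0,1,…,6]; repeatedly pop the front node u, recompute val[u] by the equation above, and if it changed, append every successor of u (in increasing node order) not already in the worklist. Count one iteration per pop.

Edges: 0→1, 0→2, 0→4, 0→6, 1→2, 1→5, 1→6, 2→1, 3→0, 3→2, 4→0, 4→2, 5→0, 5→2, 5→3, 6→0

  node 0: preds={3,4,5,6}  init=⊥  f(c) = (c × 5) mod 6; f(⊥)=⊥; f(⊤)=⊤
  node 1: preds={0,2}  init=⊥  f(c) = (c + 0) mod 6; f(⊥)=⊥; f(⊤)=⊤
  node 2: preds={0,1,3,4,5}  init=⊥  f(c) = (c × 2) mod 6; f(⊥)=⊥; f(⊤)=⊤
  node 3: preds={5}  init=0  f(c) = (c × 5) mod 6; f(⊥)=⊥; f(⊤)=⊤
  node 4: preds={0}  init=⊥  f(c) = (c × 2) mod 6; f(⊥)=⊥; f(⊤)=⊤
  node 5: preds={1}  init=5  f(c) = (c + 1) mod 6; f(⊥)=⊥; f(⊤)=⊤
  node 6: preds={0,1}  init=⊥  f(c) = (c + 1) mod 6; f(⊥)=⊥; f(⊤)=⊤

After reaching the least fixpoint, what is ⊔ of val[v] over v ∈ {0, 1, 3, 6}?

Trace (11 dequeues):
  [1] u=0 | in ⊤ | out ⊤ | prev ⊥ | push {}
  [2] u=1 | in ⊤ | out ⊤ | prev ⊥ | push {}
  [3] u=2 | in ⊤ | out ⊤ | prev ⊥ | push {1}
  [4] u=3 | in 5 | out ⊤ | prev 0 | push {0,2}
  [5] u=4 | in ⊤ | out ⊤ | prev ⊥ | push {}
  [6] u=5 | in ⊤ | out ⊤ | prev 5 | push {3}
  [7] u=6 | in ⊤ | out ⊤ | prev ⊥ | push {}
  [8] u=1 | in ⊤ | out ⊤ | ==
  [9] u=0 | in ⊤ | out ⊤ | ==
  [10] u=2 | in ⊤ | out ⊤ | ==
  [11] u=3 | in ⊤ | out ⊤ | ==

Converged values:
  [0] ⊤
  [1] ⊤
  [2] ⊤
  [3] ⊤
  [4] ⊤
  [5] ⊤
  [6] ⊤

⊤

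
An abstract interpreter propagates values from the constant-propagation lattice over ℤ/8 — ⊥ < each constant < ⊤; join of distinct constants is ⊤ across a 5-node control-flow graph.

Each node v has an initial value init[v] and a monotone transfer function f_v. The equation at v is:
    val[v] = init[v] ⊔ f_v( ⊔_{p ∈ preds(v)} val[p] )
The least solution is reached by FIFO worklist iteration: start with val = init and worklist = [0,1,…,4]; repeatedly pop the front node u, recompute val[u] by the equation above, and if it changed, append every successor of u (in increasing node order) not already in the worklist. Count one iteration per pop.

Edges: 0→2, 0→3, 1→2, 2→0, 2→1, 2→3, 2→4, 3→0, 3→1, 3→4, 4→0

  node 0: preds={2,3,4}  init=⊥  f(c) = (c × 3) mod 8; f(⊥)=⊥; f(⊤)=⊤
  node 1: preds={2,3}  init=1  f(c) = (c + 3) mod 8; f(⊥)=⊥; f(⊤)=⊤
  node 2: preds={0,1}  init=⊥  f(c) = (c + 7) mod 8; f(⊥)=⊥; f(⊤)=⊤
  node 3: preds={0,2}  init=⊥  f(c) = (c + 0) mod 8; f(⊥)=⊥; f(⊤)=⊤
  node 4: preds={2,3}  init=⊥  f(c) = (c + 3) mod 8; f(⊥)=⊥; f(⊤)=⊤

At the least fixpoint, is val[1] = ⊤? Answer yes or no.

Worklist (13 pops):
  #1 pop 0: in=⊥ → ⊥ (no change)
  #2 pop 1: in=⊥ → 1 (no change)
  #3 pop 2: in=1 → 0 (was ⊥); enqueue [0,1]
  #4 pop 3: in=0 → 0 (was ⊥); enqueue []
  #5 pop 4: in=0 → 3 (was ⊥); enqueue []
  #6 pop 0: in=⊤ → ⊤ (was ⊥); enqueue [2,3]
  #7 pop 1: in=0 → ⊤ (was 1); enqueue []
  #8 pop 2: in=⊤ → ⊤ (was 0); enqueue [0,1,4]
  #9 pop 3: in=⊤ → ⊤ (was 0); enqueue []
  #10 pop 0: in=⊤ → ⊤ (no change)
  #11 pop 1: in=⊤ → ⊤ (no change)
  #12 pop 4: in=⊤ → ⊤ (was 3); enqueue [0]
  #13 pop 0: in=⊤ → ⊤ (no change)

Fixpoint:
  val[0] = ⊤
  val[1] = ⊤
  val[2] = ⊤
  val[3] = ⊤
  val[4] = ⊤

yes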